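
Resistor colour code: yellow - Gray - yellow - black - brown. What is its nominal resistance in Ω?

Yellow → 4 (first significant figure)
Grey → 8 (second significant figure)
Yellow → 4 (third significant figure)
Black → ×1 multiplier
484 × 1 = 484 Ω

484 Ω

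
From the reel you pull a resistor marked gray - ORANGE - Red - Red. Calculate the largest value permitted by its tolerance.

Grey → 8 (first significant figure)
Orange → 3 (second significant figure)
Red → ×10^2 multiplier
Red → ±2% tolerance
83 × 100 = 8300 Ω
Largest = 8300 × (1 + 2/100) = 8466 Ω.

8466 Ω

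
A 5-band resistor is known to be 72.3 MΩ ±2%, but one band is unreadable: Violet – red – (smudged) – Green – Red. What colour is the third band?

orange

72300000 Ω = 723 × 10^5.
The third band gives digit 3 of the significand, and 3 is orange.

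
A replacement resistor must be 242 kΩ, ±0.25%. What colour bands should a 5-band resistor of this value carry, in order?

242000 Ω = 242 × 10^3.
2 → red
4 → yellow
2 → red
Multiplier 10^3 → orange.
±0.25% tolerance → blue.

red, yellow, red, orange, blue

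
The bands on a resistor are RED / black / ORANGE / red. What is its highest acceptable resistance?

Red → 2 (first significant figure)
Black → 0 (second significant figure)
Orange → ×10^3 multiplier
Red → ±2% tolerance
20 × 1000 = 20000 Ω
Highest = 20000 × (1 + 2/100) = 20400 Ω.

20400 Ω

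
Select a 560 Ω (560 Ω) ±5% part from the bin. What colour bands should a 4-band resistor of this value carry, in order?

560 Ω = 56 × 10^1.
5 → green
6 → blue
Multiplier 10^1 → brown.
±5% tolerance → gold.

green, blue, brown, gold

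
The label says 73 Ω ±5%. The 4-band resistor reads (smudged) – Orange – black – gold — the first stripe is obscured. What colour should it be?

violet

73 Ω = 73 × 10^0.
The first band gives digit 7 of the significand, and 7 is violet.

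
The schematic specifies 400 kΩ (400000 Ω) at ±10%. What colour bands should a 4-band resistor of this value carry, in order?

yellow, black, yellow, silver

400000 Ω = 40 × 10^4.
4 → yellow
0 → black
Multiplier 10^4 → yellow.
±10% tolerance → silver.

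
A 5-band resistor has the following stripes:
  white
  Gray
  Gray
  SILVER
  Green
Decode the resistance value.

White → 9 (first significant figure)
Grey → 8 (second significant figure)
Grey → 8 (third significant figure)
Silver → ×0.01 multiplier
988 × 0.01 = 9.88 Ω

9.88 Ω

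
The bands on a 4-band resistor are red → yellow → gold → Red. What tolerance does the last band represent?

The last band, red, is the tolerance band.
Red corresponds to ±2%.

±2%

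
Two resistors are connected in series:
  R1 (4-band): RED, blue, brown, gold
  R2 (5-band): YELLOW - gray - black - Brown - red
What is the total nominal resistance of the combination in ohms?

5060 Ω

R1: red, blue → 26; brown ×10 → 260 Ω.
R2: yellow, grey, black → 480; brown ×10 → 4800 Ω.
Series: 260 + 4800 = 5060 Ω.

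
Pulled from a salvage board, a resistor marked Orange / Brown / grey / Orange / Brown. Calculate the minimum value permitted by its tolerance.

Orange → 3 (first significant figure)
Brown → 1 (second significant figure)
Grey → 8 (third significant figure)
Orange → ×10^3 multiplier
Brown → ±1% tolerance
318 × 1000 = 318000 Ω
Minimum = 318000 × (1 − 1/100) = 314820 Ω.

314820 Ω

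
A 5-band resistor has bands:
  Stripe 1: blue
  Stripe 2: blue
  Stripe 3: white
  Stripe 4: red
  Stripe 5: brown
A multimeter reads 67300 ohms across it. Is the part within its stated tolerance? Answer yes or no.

Blue → 6 (first significant figure)
Blue → 6 (second significant figure)
White → 9 (third significant figure)
Red → ×10^2 multiplier
Brown → ±1% tolerance
669 × 100 = 66900 Ω
Allowed range: 66231 Ω to 67569 Ω.
67300 ohms lies inside that range.

yes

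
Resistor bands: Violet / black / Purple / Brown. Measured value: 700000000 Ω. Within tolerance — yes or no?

yes

Violet → 7 (first significant figure)
Black → 0 (second significant figure)
Violet → ×10^7 multiplier
Brown → ±1% tolerance
70 × 10000000 = 700000000 Ω
Allowed range: 693000000 Ω to 707000000 Ω.
700000000 Ω lies inside that range.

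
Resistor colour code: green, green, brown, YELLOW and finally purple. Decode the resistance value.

Green → 5 (first significant figure)
Green → 5 (second significant figure)
Brown → 1 (third significant figure)
Yellow → ×10^4 multiplier
551 × 10000 = 5510000 Ω

5510000 Ω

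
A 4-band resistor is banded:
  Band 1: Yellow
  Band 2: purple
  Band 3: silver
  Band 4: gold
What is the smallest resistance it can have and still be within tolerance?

0.4465 Ω

Yellow → 4 (first significant figure)
Violet → 7 (second significant figure)
Silver → ×0.01 multiplier
Gold → ±5% tolerance
47 × 0.01 = 0.47 Ω
Smallest = 0.47 × (1 − 5/100) = 0.4465 Ω.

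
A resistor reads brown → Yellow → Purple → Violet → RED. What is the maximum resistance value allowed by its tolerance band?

1499400000 Ω

Brown → 1 (first significant figure)
Yellow → 4 (second significant figure)
Violet → 7 (third significant figure)
Violet → ×10^7 multiplier
Red → ±2% tolerance
147 × 10000000 = 1470000000 Ω
Maximum = 1470000000 × (1 + 2/100) = 1499400000 Ω.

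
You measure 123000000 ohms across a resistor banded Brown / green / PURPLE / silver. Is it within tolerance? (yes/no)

no

Brown → 1 (first significant figure)
Green → 5 (second significant figure)
Violet → ×10^7 multiplier
Silver → ±10% tolerance
15 × 10000000 = 150000000 Ω
Allowed range: 135000000 Ω to 165000000 Ω.
123000000 ohms lies outside that range.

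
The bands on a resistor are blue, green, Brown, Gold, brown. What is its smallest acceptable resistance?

64.449 Ω

Blue → 6 (first significant figure)
Green → 5 (second significant figure)
Brown → 1 (third significant figure)
Gold → ×0.1 multiplier
Brown → ±1% tolerance
651 × 0.1 = 65.1 Ω
Smallest = 65.1 × (1 − 1/100) = 64.449 Ω.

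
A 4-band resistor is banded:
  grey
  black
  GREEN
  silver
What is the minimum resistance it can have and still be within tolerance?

Grey → 8 (first significant figure)
Black → 0 (second significant figure)
Green → ×10^5 multiplier
Silver → ±10% tolerance
80 × 100000 = 8000000 Ω
Minimum = 8000000 × (1 − 10/100) = 7200000 Ω.

7200000 Ω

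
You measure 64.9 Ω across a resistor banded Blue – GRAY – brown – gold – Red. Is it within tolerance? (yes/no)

no

Blue → 6 (first significant figure)
Grey → 8 (second significant figure)
Brown → 1 (third significant figure)
Gold → ×0.1 multiplier
Red → ±2% tolerance
681 × 0.1 = 68.1 Ω
Allowed range: 66.738 Ω to 69.462 Ω.
64.9 Ω lies outside that range.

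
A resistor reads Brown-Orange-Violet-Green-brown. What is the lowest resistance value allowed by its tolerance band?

Brown → 1 (first significant figure)
Orange → 3 (second significant figure)
Violet → 7 (third significant figure)
Green → ×10^5 multiplier
Brown → ±1% tolerance
137 × 100000 = 13700000 Ω
Lowest = 13700000 × (1 − 1/100) = 13563000 Ω.

13563000 Ω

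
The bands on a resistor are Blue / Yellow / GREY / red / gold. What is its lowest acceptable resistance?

61560 Ω

Blue → 6 (first significant figure)
Yellow → 4 (second significant figure)
Grey → 8 (third significant figure)
Red → ×10^2 multiplier
Gold → ±5% tolerance
648 × 100 = 64800 Ω
Lowest = 64800 × (1 − 5/100) = 61560 Ω.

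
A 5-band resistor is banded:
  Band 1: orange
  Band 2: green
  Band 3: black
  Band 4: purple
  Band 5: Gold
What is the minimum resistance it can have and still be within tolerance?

3325000000 Ω

Orange → 3 (first significant figure)
Green → 5 (second significant figure)
Black → 0 (third significant figure)
Violet → ×10^7 multiplier
Gold → ±5% tolerance
350 × 10000000 = 3500000000 Ω
Minimum = 3500000000 × (1 − 5/100) = 3325000000 Ω.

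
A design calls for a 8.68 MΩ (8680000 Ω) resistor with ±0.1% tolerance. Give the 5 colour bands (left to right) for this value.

8680000 Ω = 868 × 10^4.
8 → grey
6 → blue
8 → grey
Multiplier 10^4 → yellow.
±0.1% tolerance → violet.

grey, blue, grey, yellow, violet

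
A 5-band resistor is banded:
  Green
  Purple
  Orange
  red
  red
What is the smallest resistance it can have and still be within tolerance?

56154 Ω

Green → 5 (first significant figure)
Violet → 7 (second significant figure)
Orange → 3 (third significant figure)
Red → ×10^2 multiplier
Red → ±2% tolerance
573 × 100 = 57300 Ω
Smallest = 57300 × (1 − 2/100) = 56154 Ω.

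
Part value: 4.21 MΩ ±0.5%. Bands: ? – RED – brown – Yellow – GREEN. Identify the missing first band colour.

yellow

4210000 Ω = 421 × 10^4.
The first band gives digit 4 of the significand, and 4 is yellow.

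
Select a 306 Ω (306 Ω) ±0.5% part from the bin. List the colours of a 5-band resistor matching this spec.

orange, black, blue, black, green

306 Ω = 306 × 10^0.
3 → orange
0 → black
6 → blue
Multiplier 10^0 → black.
±0.5% tolerance → green.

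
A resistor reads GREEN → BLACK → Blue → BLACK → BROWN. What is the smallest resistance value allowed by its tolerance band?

Green → 5 (first significant figure)
Black → 0 (second significant figure)
Blue → 6 (third significant figure)
Black → ×1 multiplier
Brown → ±1% tolerance
506 × 1 = 506 Ω
Smallest = 506 × (1 − 1/100) = 500.94 Ω.

500.94 Ω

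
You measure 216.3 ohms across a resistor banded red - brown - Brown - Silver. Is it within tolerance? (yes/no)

yes

Red → 2 (first significant figure)
Brown → 1 (second significant figure)
Brown → ×10 multiplier
Silver → ±10% tolerance
21 × 10 = 210 Ω
Allowed range: 189 Ω to 231 Ω.
216.3 ohms lies inside that range.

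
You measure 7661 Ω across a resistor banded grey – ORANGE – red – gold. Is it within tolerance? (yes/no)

Grey → 8 (first significant figure)
Orange → 3 (second significant figure)
Red → ×10^2 multiplier
Gold → ±5% tolerance
83 × 100 = 8300 Ω
Allowed range: 7885 Ω to 8715 Ω.
7661 Ω lies outside that range.

no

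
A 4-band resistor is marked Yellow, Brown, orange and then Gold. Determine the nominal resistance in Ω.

Yellow → 4 (first significant figure)
Brown → 1 (second significant figure)
Orange → ×10^3 multiplier
41 × 1000 = 41000 Ω

41000 Ω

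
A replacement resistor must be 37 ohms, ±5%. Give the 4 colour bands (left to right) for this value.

orange, violet, black, gold

37 Ω = 37 × 10^0.
3 → orange
7 → violet
Multiplier 10^0 → black.
±5% tolerance → gold.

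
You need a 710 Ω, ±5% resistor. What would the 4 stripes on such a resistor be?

violet, brown, brown, gold

710 Ω = 71 × 10^1.
7 → violet
1 → brown
Multiplier 10^1 → brown.
±5% tolerance → gold.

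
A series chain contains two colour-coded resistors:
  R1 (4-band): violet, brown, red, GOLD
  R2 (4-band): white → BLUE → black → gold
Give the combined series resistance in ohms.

R1: violet, brown → 71; red ×10^2 → 7100 Ω.
R2: white, blue → 96; black ×1 → 96 Ω.
Series: 7100 + 96 = 7196 Ω.

7196 Ω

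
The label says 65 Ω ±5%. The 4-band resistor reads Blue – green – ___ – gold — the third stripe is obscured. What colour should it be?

black

65 Ω = 65 × 10^0.
The third band is the multiplier, 10^0, which is black.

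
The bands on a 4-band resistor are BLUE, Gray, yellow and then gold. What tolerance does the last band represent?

±5%

The last band, gold, is the tolerance band.
Gold corresponds to ±5%.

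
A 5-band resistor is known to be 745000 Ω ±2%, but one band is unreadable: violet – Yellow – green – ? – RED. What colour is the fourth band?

orange

745000 Ω = 745 × 10^3.
The fourth band is the multiplier, 10^3, which is orange.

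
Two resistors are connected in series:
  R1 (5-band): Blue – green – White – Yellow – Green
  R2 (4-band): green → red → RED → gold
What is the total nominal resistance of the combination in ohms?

6595200 Ω

R1: blue, green, white → 659; yellow ×10^4 → 6590000 Ω.
R2: green, red → 52; red ×10^2 → 5200 Ω.
Series: 6590000 + 5200 = 6595200 Ω.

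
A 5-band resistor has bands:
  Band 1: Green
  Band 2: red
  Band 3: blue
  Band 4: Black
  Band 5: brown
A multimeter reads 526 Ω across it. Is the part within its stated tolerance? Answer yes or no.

Green → 5 (first significant figure)
Red → 2 (second significant figure)
Blue → 6 (third significant figure)
Black → ×1 multiplier
Brown → ±1% tolerance
526 × 1 = 526 Ω
Allowed range: 520.74 Ω to 531.26 Ω.
526 Ω lies inside that range.

yes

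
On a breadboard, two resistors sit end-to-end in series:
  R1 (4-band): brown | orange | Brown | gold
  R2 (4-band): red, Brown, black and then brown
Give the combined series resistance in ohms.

151 Ω

R1: brown, orange → 13; brown ×10 → 130 Ω.
R2: red, brown → 21; black ×1 → 21 Ω.
Series: 130 + 21 = 151 Ω.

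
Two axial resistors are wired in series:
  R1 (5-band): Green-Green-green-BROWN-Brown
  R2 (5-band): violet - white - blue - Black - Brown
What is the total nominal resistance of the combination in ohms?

6346 Ω

R1: green, green, green → 555; brown ×10 → 5550 Ω.
R2: violet, white, blue → 796; black ×1 → 796 Ω.
Series: 5550 + 796 = 6346 Ω.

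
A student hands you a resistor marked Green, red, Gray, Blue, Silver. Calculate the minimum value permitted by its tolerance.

475200000 Ω

Green → 5 (first significant figure)
Red → 2 (second significant figure)
Grey → 8 (third significant figure)
Blue → ×10^6 multiplier
Silver → ±10% tolerance
528 × 1000000 = 528000000 Ω
Minimum = 528000000 × (1 − 10/100) = 475200000 Ω.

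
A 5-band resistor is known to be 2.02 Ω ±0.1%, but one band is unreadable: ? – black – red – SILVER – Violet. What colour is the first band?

red

2.02 Ω = 202 × 10^-2.
The first band gives digit 2 of the significand, and 2 is red.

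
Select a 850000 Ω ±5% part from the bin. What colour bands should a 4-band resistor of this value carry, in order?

850000 Ω = 85 × 10^4.
8 → grey
5 → green
Multiplier 10^4 → yellow.
±5% tolerance → gold.

grey, green, yellow, gold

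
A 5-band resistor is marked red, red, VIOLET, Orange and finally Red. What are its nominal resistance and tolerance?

227000 Ω ±2%

Red → 2 (first significant figure)
Red → 2 (second significant figure)
Violet → 7 (third significant figure)
Orange → ×10^3 multiplier
Red → ±2% tolerance
227 × 1000 = 227000 Ω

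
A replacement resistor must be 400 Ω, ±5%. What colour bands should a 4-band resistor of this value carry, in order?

yellow, black, brown, gold

400 Ω = 40 × 10^1.
4 → yellow
0 → black
Multiplier 10^1 → brown.
±5% tolerance → gold.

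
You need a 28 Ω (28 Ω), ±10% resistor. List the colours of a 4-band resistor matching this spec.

red, grey, black, silver

28 Ω = 28 × 10^0.
2 → red
8 → grey
Multiplier 10^0 → black.
±10% tolerance → silver.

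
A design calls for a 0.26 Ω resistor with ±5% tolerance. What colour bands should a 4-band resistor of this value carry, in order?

red, blue, silver, gold

0.26 Ω = 26 × 10^-2.
2 → red
6 → blue
Multiplier 10^-2 → silver.
±5% tolerance → gold.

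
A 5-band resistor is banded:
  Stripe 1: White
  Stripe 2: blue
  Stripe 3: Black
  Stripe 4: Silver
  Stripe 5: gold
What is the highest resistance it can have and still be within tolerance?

White → 9 (first significant figure)
Blue → 6 (second significant figure)
Black → 0 (third significant figure)
Silver → ×0.01 multiplier
Gold → ±5% tolerance
960 × 0.01 = 9.6 Ω
Highest = 9.6 × (1 + 5/100) = 10.08 Ω.

10.08 Ω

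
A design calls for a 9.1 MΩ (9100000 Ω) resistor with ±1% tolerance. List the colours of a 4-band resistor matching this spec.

white, brown, green, brown

9100000 Ω = 91 × 10^5.
9 → white
1 → brown
Multiplier 10^5 → green.
±1% tolerance → brown.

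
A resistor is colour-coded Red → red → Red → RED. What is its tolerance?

The last band, red, is the tolerance band.
Red corresponds to ±2%.

±2%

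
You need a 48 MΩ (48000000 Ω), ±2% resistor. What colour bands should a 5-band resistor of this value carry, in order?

48000000 Ω = 480 × 10^5.
4 → yellow
8 → grey
0 → black
Multiplier 10^5 → green.
±2% tolerance → red.

yellow, grey, black, green, red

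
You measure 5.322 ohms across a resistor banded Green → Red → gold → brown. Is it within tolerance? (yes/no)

no

Green → 5 (first significant figure)
Red → 2 (second significant figure)
Gold → ×0.1 multiplier
Brown → ±1% tolerance
52 × 0.1 = 5.2 Ω
Allowed range: 5.148 Ω to 5.252 Ω.
5.322 ohms lies outside that range.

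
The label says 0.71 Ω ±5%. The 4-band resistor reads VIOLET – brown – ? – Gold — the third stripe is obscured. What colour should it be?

silver

0.71 Ω = 71 × 10^-2.
The third band is the multiplier, 10^-2, which is silver.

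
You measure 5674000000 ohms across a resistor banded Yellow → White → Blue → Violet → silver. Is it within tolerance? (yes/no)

no

Yellow → 4 (first significant figure)
White → 9 (second significant figure)
Blue → 6 (third significant figure)
Violet → ×10^7 multiplier
Silver → ±10% tolerance
496 × 10000000 = 4960000000 Ω
Allowed range: 4464000000 Ω to 5456000000 Ω.
5674000000 ohms lies outside that range.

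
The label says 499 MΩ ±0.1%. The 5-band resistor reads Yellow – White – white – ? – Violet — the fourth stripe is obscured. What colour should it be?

499000000 Ω = 499 × 10^6.
The fourth band is the multiplier, 10^6, which is blue.

blue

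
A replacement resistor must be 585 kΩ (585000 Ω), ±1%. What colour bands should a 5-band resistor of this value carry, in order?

585000 Ω = 585 × 10^3.
5 → green
8 → grey
5 → green
Multiplier 10^3 → orange.
±1% tolerance → brown.

green, grey, green, orange, brown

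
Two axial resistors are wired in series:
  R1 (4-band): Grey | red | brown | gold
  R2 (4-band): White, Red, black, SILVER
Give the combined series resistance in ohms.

R1: grey, red → 82; brown ×10 → 820 Ω.
R2: white, red → 92; black ×1 → 92 Ω.
Series: 820 + 92 = 912 Ω.

912 Ω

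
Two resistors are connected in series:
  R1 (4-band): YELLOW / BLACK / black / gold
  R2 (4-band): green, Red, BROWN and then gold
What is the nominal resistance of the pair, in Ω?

560 Ω

R1: yellow, black → 40; black ×1 → 40 Ω.
R2: green, red → 52; brown ×10 → 520 Ω.
Series: 40 + 520 = 560 Ω.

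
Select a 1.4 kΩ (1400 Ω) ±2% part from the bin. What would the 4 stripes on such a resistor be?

brown, yellow, red, red

1400 Ω = 14 × 10^2.
1 → brown
4 → yellow
Multiplier 10^2 → red.
±2% tolerance → red.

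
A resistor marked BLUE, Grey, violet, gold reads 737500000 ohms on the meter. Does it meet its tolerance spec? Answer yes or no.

no

Blue → 6 (first significant figure)
Grey → 8 (second significant figure)
Violet → ×10^7 multiplier
Gold → ±5% tolerance
68 × 10000000 = 680000000 Ω
Allowed range: 646000000 Ω to 714000000 Ω.
737500000 ohms lies outside that range.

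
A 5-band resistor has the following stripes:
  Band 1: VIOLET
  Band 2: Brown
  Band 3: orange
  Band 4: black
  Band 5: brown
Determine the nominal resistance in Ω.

Violet → 7 (first significant figure)
Brown → 1 (second significant figure)
Orange → 3 (third significant figure)
Black → ×1 multiplier
713 × 1 = 713 Ω

713 Ω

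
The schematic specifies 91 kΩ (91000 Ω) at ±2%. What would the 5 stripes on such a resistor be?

white, brown, black, red, red

91000 Ω = 910 × 10^2.
9 → white
1 → brown
0 → black
Multiplier 10^2 → red.
±2% tolerance → red.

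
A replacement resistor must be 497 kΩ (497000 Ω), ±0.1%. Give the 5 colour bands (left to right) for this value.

497000 Ω = 497 × 10^3.
4 → yellow
9 → white
7 → violet
Multiplier 10^3 → orange.
±0.1% tolerance → violet.

yellow, white, violet, orange, violet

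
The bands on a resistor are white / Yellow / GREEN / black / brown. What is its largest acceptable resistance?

White → 9 (first significant figure)
Yellow → 4 (second significant figure)
Green → 5 (third significant figure)
Black → ×1 multiplier
Brown → ±1% tolerance
945 × 1 = 945 Ω
Largest = 945 × (1 + 1/100) = 954.45 Ω.

954.45 Ω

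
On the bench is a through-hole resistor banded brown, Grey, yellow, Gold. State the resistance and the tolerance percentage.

Brown → 1 (first significant figure)
Grey → 8 (second significant figure)
Yellow → ×10^4 multiplier
Gold → ±5% tolerance
18 × 10000 = 180000 Ω

180000 Ω ±5%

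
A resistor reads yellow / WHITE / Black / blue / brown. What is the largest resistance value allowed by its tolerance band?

494900000 Ω

Yellow → 4 (first significant figure)
White → 9 (second significant figure)
Black → 0 (third significant figure)
Blue → ×10^6 multiplier
Brown → ±1% tolerance
490 × 1000000 = 490000000 Ω
Largest = 490000000 × (1 + 1/100) = 494900000 Ω.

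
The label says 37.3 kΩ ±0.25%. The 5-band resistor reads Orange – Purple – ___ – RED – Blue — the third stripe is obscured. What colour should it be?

orange

37300 Ω = 373 × 10^2.
The third band gives digit 3 of the significand, and 3 is orange.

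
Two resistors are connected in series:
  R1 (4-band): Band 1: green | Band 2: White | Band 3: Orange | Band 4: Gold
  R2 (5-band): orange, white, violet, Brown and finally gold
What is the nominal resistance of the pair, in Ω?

62970 Ω

R1: green, white → 59; orange ×10^3 → 59000 Ω.
R2: orange, white, violet → 397; brown ×10 → 3970 Ω.
Series: 59000 + 3970 = 62970 Ω.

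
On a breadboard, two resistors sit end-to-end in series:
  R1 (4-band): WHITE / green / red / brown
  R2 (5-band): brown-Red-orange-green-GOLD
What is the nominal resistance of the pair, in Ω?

12309500 Ω

R1: white, green → 95; red ×10^2 → 9500 Ω.
R2: brown, red, orange → 123; green ×10^5 → 12300000 Ω.
Series: 9500 + 12300000 = 12309500 Ω.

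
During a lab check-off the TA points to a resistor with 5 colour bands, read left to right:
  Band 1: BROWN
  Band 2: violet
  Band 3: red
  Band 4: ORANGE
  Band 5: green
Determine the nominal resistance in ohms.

Brown → 1 (first significant figure)
Violet → 7 (second significant figure)
Red → 2 (third significant figure)
Orange → ×10^3 multiplier
172 × 1000 = 172000 Ω

172000 Ω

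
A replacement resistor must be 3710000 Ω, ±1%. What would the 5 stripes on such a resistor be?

3710000 Ω = 371 × 10^4.
3 → orange
7 → violet
1 → brown
Multiplier 10^4 → yellow.
±1% tolerance → brown.

orange, violet, brown, yellow, brown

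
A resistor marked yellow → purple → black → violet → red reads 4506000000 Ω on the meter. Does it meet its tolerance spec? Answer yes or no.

no

Yellow → 4 (first significant figure)
Violet → 7 (second significant figure)
Black → 0 (third significant figure)
Violet → ×10^7 multiplier
Red → ±2% tolerance
470 × 10000000 = 4700000000 Ω
Allowed range: 4606000000 Ω to 4794000000 Ω.
4506000000 Ω lies outside that range.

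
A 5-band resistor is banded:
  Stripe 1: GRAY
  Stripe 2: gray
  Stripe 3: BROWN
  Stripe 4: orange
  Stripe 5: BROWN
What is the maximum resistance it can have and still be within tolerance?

Grey → 8 (first significant figure)
Grey → 8 (second significant figure)
Brown → 1 (third significant figure)
Orange → ×10^3 multiplier
Brown → ±1% tolerance
881 × 1000 = 881000 Ω
Maximum = 881000 × (1 + 1/100) = 889810 Ω.

889810 Ω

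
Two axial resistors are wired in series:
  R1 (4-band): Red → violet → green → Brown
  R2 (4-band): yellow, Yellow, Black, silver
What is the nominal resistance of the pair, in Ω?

2700044 Ω

R1: red, violet → 27; green ×10^5 → 2700000 Ω.
R2: yellow, yellow → 44; black ×1 → 44 Ω.
Series: 2700000 + 44 = 2700044 Ω.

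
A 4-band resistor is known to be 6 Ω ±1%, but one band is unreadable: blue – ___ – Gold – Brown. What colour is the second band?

6 Ω = 60 × 10^-1.
The second band gives digit 0 of the significand, and 0 is black.

black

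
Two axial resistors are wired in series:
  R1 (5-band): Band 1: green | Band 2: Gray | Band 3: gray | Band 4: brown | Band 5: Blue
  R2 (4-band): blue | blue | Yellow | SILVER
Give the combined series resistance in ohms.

R1: green, grey, grey → 588; brown ×10 → 5880 Ω.
R2: blue, blue → 66; yellow ×10^4 → 660000 Ω.
Series: 5880 + 660000 = 665880 Ω.

665880 Ω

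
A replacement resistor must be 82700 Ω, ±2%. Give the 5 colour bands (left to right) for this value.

grey, red, violet, red, red

82700 Ω = 827 × 10^2.
8 → grey
2 → red
7 → violet
Multiplier 10^2 → red.
±2% tolerance → red.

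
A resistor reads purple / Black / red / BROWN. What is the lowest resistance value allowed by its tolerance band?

Violet → 7 (first significant figure)
Black → 0 (second significant figure)
Red → ×10^2 multiplier
Brown → ±1% tolerance
70 × 100 = 7000 Ω
Lowest = 7000 × (1 − 1/100) = 6930 Ω.

6930 Ω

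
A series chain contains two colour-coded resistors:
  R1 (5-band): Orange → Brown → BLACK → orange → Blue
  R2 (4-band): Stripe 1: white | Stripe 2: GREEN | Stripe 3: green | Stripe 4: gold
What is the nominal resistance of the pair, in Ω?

R1: orange, brown, black → 310; orange ×10^3 → 310000 Ω.
R2: white, green → 95; green ×10^5 → 9500000 Ω.
Series: 310000 + 9500000 = 9810000 Ω.

9810000 Ω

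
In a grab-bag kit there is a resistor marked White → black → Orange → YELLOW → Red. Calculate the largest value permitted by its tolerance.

9210600 Ω

White → 9 (first significant figure)
Black → 0 (second significant figure)
Orange → 3 (third significant figure)
Yellow → ×10^4 multiplier
Red → ±2% tolerance
903 × 10000 = 9030000 Ω
Largest = 9030000 × (1 + 2/100) = 9210600 Ω.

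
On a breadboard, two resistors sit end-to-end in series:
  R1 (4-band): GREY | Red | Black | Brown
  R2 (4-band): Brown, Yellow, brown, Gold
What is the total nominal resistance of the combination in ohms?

R1: grey, red → 82; black ×1 → 82 Ω.
R2: brown, yellow → 14; brown ×10 → 140 Ω.
Series: 82 + 140 = 222 Ω.

222 Ω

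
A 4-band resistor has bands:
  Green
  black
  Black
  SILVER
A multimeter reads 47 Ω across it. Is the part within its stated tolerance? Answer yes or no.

yes

Green → 5 (first significant figure)
Black → 0 (second significant figure)
Black → ×1 multiplier
Silver → ±10% tolerance
50 × 1 = 50 Ω
Allowed range: 45 Ω to 55 Ω.
47 Ω lies inside that range.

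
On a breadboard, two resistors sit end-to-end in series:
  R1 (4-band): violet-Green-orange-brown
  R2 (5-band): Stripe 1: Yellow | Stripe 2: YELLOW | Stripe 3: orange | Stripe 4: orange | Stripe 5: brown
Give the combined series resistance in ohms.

518000 Ω

R1: violet, green → 75; orange ×10^3 → 75000 Ω.
R2: yellow, yellow, orange → 443; orange ×10^3 → 443000 Ω.
Series: 75000 + 443000 = 518000 Ω.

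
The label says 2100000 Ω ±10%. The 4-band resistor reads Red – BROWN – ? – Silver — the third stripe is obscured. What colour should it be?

2100000 Ω = 21 × 10^5.
The third band is the multiplier, 10^5, which is green.

green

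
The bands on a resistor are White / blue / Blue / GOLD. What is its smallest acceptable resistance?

91200000 Ω

White → 9 (first significant figure)
Blue → 6 (second significant figure)
Blue → ×10^6 multiplier
Gold → ±5% tolerance
96 × 1000000 = 96000000 Ω
Smallest = 96000000 × (1 − 5/100) = 91200000 Ω.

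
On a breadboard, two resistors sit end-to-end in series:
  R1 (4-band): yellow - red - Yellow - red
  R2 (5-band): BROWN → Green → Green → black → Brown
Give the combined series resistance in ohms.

R1: yellow, red → 42; yellow ×10^4 → 420000 Ω.
R2: brown, green, green → 155; black ×1 → 155 Ω.
Series: 420000 + 155 = 420155 Ω.

420155 Ω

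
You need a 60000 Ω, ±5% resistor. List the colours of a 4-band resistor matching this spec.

60000 Ω = 60 × 10^3.
6 → blue
0 → black
Multiplier 10^3 → orange.
±5% tolerance → gold.

blue, black, orange, gold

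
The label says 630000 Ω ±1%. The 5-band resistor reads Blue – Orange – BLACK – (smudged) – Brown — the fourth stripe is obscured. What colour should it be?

orange

630000 Ω = 630 × 10^3.
The fourth band is the multiplier, 10^3, which is orange.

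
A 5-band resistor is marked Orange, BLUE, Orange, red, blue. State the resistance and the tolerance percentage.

36300 Ω ±0.25%

Orange → 3 (first significant figure)
Blue → 6 (second significant figure)
Orange → 3 (third significant figure)
Red → ×10^2 multiplier
Blue → ±0.25% tolerance
363 × 100 = 36300 Ω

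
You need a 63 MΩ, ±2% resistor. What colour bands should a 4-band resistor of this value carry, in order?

63000000 Ω = 63 × 10^6.
6 → blue
3 → orange
Multiplier 10^6 → blue.
±2% tolerance → red.

blue, orange, blue, red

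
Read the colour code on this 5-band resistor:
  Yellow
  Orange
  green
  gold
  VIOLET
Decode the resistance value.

Yellow → 4 (first significant figure)
Orange → 3 (second significant figure)
Green → 5 (third significant figure)
Gold → ×0.1 multiplier
435 × 0.1 = 43.5 Ω

43.5 Ω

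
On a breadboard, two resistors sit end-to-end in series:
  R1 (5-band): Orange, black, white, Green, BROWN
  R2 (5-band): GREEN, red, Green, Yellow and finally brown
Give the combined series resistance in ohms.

36150000 Ω

R1: orange, black, white → 309; green ×10^5 → 30900000 Ω.
R2: green, red, green → 525; yellow ×10^4 → 5250000 Ω.
Series: 30900000 + 5250000 = 36150000 Ω.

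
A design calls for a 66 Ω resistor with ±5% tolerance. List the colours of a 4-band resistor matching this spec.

blue, blue, black, gold

66 Ω = 66 × 10^0.
6 → blue
6 → blue
Multiplier 10^0 → black.
±5% tolerance → gold.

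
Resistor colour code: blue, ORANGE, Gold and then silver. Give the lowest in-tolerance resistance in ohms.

5.67 Ω

Blue → 6 (first significant figure)
Orange → 3 (second significant figure)
Gold → ×0.1 multiplier
Silver → ±10% tolerance
63 × 0.1 = 6.3 Ω
Lowest = 6.3 × (1 − 10/100) = 5.67 Ω.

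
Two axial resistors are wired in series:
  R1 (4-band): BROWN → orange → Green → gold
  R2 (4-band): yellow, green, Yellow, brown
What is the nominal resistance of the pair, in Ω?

1750000 Ω

R1: brown, orange → 13; green ×10^5 → 1300000 Ω.
R2: yellow, green → 45; yellow ×10^4 → 450000 Ω.
Series: 1300000 + 450000 = 1750000 Ω.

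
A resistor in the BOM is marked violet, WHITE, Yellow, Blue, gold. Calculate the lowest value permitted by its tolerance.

Violet → 7 (first significant figure)
White → 9 (second significant figure)
Yellow → 4 (third significant figure)
Blue → ×10^6 multiplier
Gold → ±5% tolerance
794 × 1000000 = 794000000 Ω
Lowest = 794000000 × (1 − 5/100) = 754300000 Ω.

754300000 Ω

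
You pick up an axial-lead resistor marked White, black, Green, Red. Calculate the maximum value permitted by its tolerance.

White → 9 (first significant figure)
Black → 0 (second significant figure)
Green → ×10^5 multiplier
Red → ±2% tolerance
90 × 100000 = 9000000 Ω
Maximum = 9000000 × (1 + 2/100) = 9180000 Ω.

9180000 Ω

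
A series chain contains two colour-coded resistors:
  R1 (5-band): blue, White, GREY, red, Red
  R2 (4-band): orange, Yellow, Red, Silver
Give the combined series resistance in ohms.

73200 Ω

R1: blue, white, grey → 698; red ×10^2 → 69800 Ω.
R2: orange, yellow → 34; red ×10^2 → 3400 Ω.
Series: 69800 + 3400 = 73200 Ω.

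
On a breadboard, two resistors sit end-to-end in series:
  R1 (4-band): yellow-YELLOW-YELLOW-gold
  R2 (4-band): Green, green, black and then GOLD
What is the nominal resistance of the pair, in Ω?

R1: yellow, yellow → 44; yellow ×10^4 → 440000 Ω.
R2: green, green → 55; black ×1 → 55 Ω.
Series: 440000 + 55 = 440055 Ω.

440055 Ω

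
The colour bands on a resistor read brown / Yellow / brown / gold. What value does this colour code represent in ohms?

140 Ω

Brown → 1 (first significant figure)
Yellow → 4 (second significant figure)
Brown → ×10 multiplier
14 × 10 = 140 Ω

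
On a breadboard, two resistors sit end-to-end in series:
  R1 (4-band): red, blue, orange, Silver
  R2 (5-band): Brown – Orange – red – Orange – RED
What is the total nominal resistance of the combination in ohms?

158000 Ω

R1: red, blue → 26; orange ×10^3 → 26000 Ω.
R2: brown, orange, red → 132; orange ×10^3 → 132000 Ω.
Series: 26000 + 132000 = 158000 Ω.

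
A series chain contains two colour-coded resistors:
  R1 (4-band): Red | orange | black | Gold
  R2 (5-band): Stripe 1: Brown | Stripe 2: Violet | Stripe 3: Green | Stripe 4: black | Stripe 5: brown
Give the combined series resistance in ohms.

R1: red, orange → 23; black ×1 → 23 Ω.
R2: brown, violet, green → 175; black ×1 → 175 Ω.
Series: 23 + 175 = 198 Ω.

198 Ω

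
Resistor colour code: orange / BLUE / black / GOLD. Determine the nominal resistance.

36 Ω

Orange → 3 (first significant figure)
Blue → 6 (second significant figure)
Black → ×1 multiplier
36 × 1 = 36 Ω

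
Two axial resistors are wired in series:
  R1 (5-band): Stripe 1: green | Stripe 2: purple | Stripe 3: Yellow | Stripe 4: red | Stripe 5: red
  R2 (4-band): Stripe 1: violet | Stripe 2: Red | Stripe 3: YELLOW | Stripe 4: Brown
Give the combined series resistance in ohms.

777400 Ω

R1: green, violet, yellow → 574; red ×10^2 → 57400 Ω.
R2: violet, red → 72; yellow ×10^4 → 720000 Ω.
Series: 57400 + 720000 = 777400 Ω.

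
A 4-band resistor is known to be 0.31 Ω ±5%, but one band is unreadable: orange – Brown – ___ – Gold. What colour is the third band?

0.31 Ω = 31 × 10^-2.
The third band is the multiplier, 10^-2, which is silver.

silver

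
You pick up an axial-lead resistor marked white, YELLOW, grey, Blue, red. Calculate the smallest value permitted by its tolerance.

White → 9 (first significant figure)
Yellow → 4 (second significant figure)
Grey → 8 (third significant figure)
Blue → ×10^6 multiplier
Red → ±2% tolerance
948 × 1000000 = 948000000 Ω
Smallest = 948000000 × (1 − 2/100) = 929040000 Ω.

929040000 Ω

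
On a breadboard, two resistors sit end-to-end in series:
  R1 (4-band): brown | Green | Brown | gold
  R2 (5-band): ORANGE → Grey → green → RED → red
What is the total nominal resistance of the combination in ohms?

R1: brown, green → 15; brown ×10 → 150 Ω.
R2: orange, grey, green → 385; red ×10^2 → 38500 Ω.
Series: 150 + 38500 = 38650 Ω.

38650 Ω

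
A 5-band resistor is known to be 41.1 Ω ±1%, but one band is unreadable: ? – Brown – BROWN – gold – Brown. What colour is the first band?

41.1 Ω = 411 × 10^-1.
The first band gives digit 4 of the significand, and 4 is yellow.

yellow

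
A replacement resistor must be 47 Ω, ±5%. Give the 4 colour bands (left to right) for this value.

yellow, violet, black, gold

47 Ω = 47 × 10^0.
4 → yellow
7 → violet
Multiplier 10^0 → black.
±5% tolerance → gold.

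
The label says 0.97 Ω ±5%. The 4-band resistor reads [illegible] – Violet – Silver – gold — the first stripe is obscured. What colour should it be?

white

0.97 Ω = 97 × 10^-2.
The first band gives digit 9 of the significand, and 9 is white.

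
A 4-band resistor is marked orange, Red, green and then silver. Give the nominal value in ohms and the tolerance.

3200000 Ω ±10%

Orange → 3 (first significant figure)
Red → 2 (second significant figure)
Green → ×10^5 multiplier
Silver → ±10% tolerance
32 × 100000 = 3200000 Ω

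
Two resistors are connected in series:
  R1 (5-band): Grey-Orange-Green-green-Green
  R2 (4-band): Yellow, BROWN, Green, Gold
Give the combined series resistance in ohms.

87600000 Ω

R1: grey, orange, green → 835; green ×10^5 → 83500000 Ω.
R2: yellow, brown → 41; green ×10^5 → 4100000 Ω.
Series: 83500000 + 4100000 = 87600000 Ω.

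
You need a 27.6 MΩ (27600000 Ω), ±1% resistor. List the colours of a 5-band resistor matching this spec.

red, violet, blue, green, brown

27600000 Ω = 276 × 10^5.
2 → red
7 → violet
6 → blue
Multiplier 10^5 → green.
±1% tolerance → brown.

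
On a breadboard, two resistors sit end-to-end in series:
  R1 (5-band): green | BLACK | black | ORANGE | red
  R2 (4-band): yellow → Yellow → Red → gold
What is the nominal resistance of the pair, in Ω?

504400 Ω

R1: green, black, black → 500; orange ×10^3 → 500000 Ω.
R2: yellow, yellow → 44; red ×10^2 → 4400 Ω.
Series: 500000 + 4400 = 504400 Ω.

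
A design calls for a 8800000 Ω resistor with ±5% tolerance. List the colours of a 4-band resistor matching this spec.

8800000 Ω = 88 × 10^5.
8 → grey
8 → grey
Multiplier 10^5 → green.
±5% tolerance → gold.

grey, grey, green, gold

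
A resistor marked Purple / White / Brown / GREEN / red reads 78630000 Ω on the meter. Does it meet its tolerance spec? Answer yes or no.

Violet → 7 (first significant figure)
White → 9 (second significant figure)
Brown → 1 (third significant figure)
Green → ×10^5 multiplier
Red → ±2% tolerance
791 × 100000 = 79100000 Ω
Allowed range: 77518000 Ω to 80682000 Ω.
78630000 Ω lies inside that range.

yes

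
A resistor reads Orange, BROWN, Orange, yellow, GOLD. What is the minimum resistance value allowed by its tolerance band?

2973500 Ω

Orange → 3 (first significant figure)
Brown → 1 (second significant figure)
Orange → 3 (third significant figure)
Yellow → ×10^4 multiplier
Gold → ±5% tolerance
313 × 10000 = 3130000 Ω
Minimum = 3130000 × (1 − 5/100) = 2973500 Ω.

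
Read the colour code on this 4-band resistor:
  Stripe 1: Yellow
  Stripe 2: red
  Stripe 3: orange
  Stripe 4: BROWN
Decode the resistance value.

42000 Ω

Yellow → 4 (first significant figure)
Red → 2 (second significant figure)
Orange → ×10^3 multiplier
42 × 1000 = 42000 Ω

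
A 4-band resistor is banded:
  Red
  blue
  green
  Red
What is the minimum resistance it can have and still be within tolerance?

Red → 2 (first significant figure)
Blue → 6 (second significant figure)
Green → ×10^5 multiplier
Red → ±2% tolerance
26 × 100000 = 2600000 Ω
Minimum = 2600000 × (1 − 2/100) = 2548000 Ω.

2548000 Ω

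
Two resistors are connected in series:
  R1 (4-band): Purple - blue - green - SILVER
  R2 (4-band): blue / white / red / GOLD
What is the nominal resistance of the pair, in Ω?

R1: violet, blue → 76; green ×10^5 → 7600000 Ω.
R2: blue, white → 69; red ×10^2 → 6900 Ω.
Series: 7600000 + 6900 = 7606900 Ω.

7606900 Ω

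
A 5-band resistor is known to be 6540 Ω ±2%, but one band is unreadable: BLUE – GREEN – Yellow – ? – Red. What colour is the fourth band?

brown

6540 Ω = 654 × 10^1.
The fourth band is the multiplier, 10^1, which is brown.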